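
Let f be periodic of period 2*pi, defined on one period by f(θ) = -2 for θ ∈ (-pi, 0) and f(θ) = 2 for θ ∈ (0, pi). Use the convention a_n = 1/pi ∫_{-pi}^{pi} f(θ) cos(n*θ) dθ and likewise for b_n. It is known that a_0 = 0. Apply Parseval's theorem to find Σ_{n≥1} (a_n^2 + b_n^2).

Parseval: a_0^2/2 + Σ_{n≥1} (a_n^2+b_n^2) = 1/pi ∫_{-pi}^{pi} f(θ)^2 dθ = 8.
Subtract a_0^2/2 = 0: Σ (a_n^2+b_n^2) = 8.

8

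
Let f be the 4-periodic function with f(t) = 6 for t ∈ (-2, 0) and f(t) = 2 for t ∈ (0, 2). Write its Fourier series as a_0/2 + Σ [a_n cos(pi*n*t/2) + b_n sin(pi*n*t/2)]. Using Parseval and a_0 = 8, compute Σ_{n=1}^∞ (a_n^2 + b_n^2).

Parseval: a_0^2/2 + Σ_{n≥1} (a_n^2+b_n^2) = 1/2 ∫_{-2}^{2} f(t)^2 dt = 40.
Subtract a_0^2/2 = 32: Σ (a_n^2+b_n^2) = 8.

8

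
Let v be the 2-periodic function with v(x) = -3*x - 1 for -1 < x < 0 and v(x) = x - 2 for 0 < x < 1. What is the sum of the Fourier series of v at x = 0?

-3/2

At x = 0 the one-sided limits are v(0^-) = -1 and v(0^+) = -2.
By Dirichlet's theorem the series converges to their average, [(-1) + (-2)]/2 = -3/2.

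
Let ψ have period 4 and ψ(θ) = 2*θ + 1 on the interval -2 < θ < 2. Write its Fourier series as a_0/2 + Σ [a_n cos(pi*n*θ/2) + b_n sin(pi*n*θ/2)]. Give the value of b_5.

8/(5*pi)

b_5 = 1/2 ∫_{-2}^{2} ψ(θ) sin(5*pi*θ/2) dθ.
Integrating by parts (boundary term plus one more integral), an antiderivative of (2*θ + 1) sin(5*pi*θ/2) is -4*θ*cos(5*pi*θ/2)/(5*pi) + 8*sin(5*pi*θ/2)/(25*pi**2) - 2*cos(5*pi*θ/2)/(5*pi); evaluating from -2 to 2: ∫_{-2}^{2} (2*θ + 1) sin(5*pi*θ/2) dθ = (2/pi) - (-6/(5*pi)) = 16/(5*pi).
Hence b_5 = (1/2)·(16/(5*pi)) = 8/(5*pi).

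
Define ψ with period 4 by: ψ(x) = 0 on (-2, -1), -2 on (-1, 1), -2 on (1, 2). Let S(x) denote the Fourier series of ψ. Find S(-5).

x = -5 differs from x = -1 by -1 full period(s), and the series is 4-periodic.
At x = -1 the one-sided limits are ψ(-1^-) = 0 and ψ(-1^+) = -2.
By Dirichlet's theorem the series converges to their average, [(0) + (-2)]/2 = -1.

-1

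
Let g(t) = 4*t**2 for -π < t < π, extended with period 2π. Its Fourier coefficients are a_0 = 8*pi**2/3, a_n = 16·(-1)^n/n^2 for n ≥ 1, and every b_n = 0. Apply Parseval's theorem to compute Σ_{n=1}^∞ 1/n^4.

Parseval: a_0^2/2 + Σ a_n^2 = (1/π) ∫_{-π}^{π} g(t)^2 dt = 32*pi**4/5.
Subtract a_0^2/2 = 32*pi**4/9: Σ a_n^2 = 128*pi**4/45.
Since a_n^2 = 256/n^4, Σ 1/n^4 = pi**4/90.

pi**4/90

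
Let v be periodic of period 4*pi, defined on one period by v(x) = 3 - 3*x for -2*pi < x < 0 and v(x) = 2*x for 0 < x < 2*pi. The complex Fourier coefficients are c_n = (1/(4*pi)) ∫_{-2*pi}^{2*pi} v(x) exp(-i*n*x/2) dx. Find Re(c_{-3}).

Since v is real-valued, Re(c_{-3}) = (1/(4*pi)) ∫_{-2*pi}^{2*pi} v(x) cos(-3*x/2) dx = a_{3}/2.
Split the integral at the breakpoints.
Integrating by parts (boundary term plus one more integral), an antiderivative of (3 - 3*x) cos(-3*x/2) is -2*x*sin(3*x/2) + 2*sin(3*x/2) - 4*cos(3*x/2)/3; evaluating from -2*pi to 0: ∫_{-2*pi}^{0} (3 - 3*x) cos(-3*x/2) dx = (-4/3) - (4/3) = -8/3.
Integrating by parts (boundary term plus one more integral), an antiderivative of (2*x) cos(-3*x/2) is 4*x*sin(3*x/2)/3 + 8*cos(3*x/2)/9; evaluating from 0 to 2*pi: ∫_{0}^{2*pi} (2*x) cos(-3*x/2) dx = (-8/9) - (8/9) = -16/9.
So ∫_{-2*pi}^{2*pi} v(x) cos(-3*x/2) dx = -40/9.
Hence Re(c_{-3}) = (1/(4*pi))·(-40/9) = -10/(9*pi).

-10/(9*pi)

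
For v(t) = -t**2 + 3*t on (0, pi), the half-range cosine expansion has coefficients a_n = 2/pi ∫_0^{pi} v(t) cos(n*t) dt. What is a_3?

4*(-3 + pi)/(9*pi)

a_3 = 2/pi ∫_0^{pi} (-t**2 + 3*t) cos(3*t) dt.
Integrating by parts twice (tabular method), an antiderivative of (-t**2 + 3*t) cos(3*t) is -t**2*sin(3*t)/3 + t*sin(3*t) - 2*t*cos(3*t)/9 + 2*sin(3*t)/27 + cos(3*t)/3; evaluating from 0 to pi: ∫_{0}^{pi} (-t**2 + 3*t) cos(3*t) dt = (-1/3 + 2*pi/9) - (1/3) = -2/3 + 2*pi/9.
Hence a_3 = (2/pi)·(-2/3 + 2*pi/9) = 4*(-3 + pi)/(9*pi).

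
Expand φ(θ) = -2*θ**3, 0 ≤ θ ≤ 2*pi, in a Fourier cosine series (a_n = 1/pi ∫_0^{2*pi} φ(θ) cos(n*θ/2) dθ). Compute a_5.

96*(-4 + 25*pi**2)/(625*pi)

a_5 = 1/pi ∫_0^{2*pi} (-2*θ**3) cos(5*θ/2) dθ.
Integrating by parts three times (tabular method), an antiderivative of (-2*θ**3) cos(5*θ/2) is -4*θ**3*sin(5*θ/2)/5 - 24*θ**2*cos(5*θ/2)/25 + 96*θ*sin(5*θ/2)/125 + 192*cos(5*θ/2)/625; evaluating from 0 to 2*pi: ∫_{0}^{2*pi} (-2*θ**3) cos(5*θ/2) dθ = (-192/625 + 96*pi**2/25) - (192/625) = -384/625 + 96*pi**2/25.
Hence a_5 = (1/pi)·(-384/625 + 96*pi**2/25) = 96*(-4 + 25*pi**2)/(625*pi).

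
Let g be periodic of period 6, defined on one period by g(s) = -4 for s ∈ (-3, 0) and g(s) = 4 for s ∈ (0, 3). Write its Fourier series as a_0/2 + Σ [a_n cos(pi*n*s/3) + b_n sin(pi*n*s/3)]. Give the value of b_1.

16/pi

b_1 = 1/3 ∫_{-3}^{3} g(s) sin(pi*s/3) ds.
g is odd and sin(pi*s/3) is odd, so the integrand is even and b_1 = 2/3 ∫_0^{3} g(s) sin(pi*s/3) ds.
Directly, an antiderivative of (4) sin(pi*s/3) is -12*cos(pi*s/3)/pi; evaluating from 0 to 3: ∫_{0}^{3} (4) sin(pi*s/3) ds = (12/pi) - (-12/pi) = 24/pi.
Hence b_1 = (2/3)·(24/pi) = 16/pi.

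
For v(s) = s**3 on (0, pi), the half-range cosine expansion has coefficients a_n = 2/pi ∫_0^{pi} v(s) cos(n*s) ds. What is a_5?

a_5 = 2/pi ∫_0^{pi} (s**3) cos(5*s) ds.
Integrating by parts three times (tabular method), an antiderivative of (s**3) cos(5*s) is s**3*sin(5*s)/5 + 3*s**2*cos(5*s)/25 - 6*s*sin(5*s)/125 - 6*cos(5*s)/625; evaluating from 0 to pi: ∫_{0}^{pi} (s**3) cos(5*s) ds = (6/625 - 3*pi**2/25) - (-6/625) = 12/625 - 3*pi**2/25.
Hence a_5 = (2/pi)·(12/625 - 3*pi**2/25) = 6*(4 - 25*pi**2)/(625*pi).

6*(4 - 25*pi**2)/(625*pi)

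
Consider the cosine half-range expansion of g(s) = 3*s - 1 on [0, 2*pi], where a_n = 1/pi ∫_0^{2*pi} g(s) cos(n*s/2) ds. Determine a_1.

a_1 = 1/pi ∫_0^{2*pi} (3*s - 1) cos(s/2) ds.
Integrating by parts (boundary term plus one more integral), an antiderivative of (3*s - 1) cos(s/2) is 6*s*sin(s/2) - 2*sin(s/2) + 12*cos(s/2); evaluating from 0 to 2*pi: ∫_{0}^{2*pi} (3*s - 1) cos(s/2) ds = (-12) - (12) = -24.
Hence a_1 = (1/pi)·(-24) = -24/pi.

-24/pi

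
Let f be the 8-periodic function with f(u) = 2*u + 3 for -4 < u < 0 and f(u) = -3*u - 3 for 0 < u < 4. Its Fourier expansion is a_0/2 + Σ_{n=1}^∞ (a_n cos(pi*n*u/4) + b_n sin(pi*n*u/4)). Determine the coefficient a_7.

a_7 = 1/4 ∫_{-4}^{4} f(u) cos(7*pi*u/4) du.
Split the integral at the breakpoints.
Integrating by parts (boundary term plus one more integral), an antiderivative of (2*u + 3) cos(7*pi*u/4) is 8*u*sin(7*pi*u/4)/(7*pi) + 12*sin(7*pi*u/4)/(7*pi) + 32*cos(7*pi*u/4)/(49*pi**2); evaluating from -4 to 0: ∫_{-4}^{0} (2*u + 3) cos(7*pi*u/4) du = (32/(49*pi**2)) - (-32/(49*pi**2)) = 64/(49*pi**2).
Integrating by parts (boundary term plus one more integral), an antiderivative of (-3*u - 3) cos(7*pi*u/4) is -12*u*sin(7*pi*u/4)/(7*pi) - 12*sin(7*pi*u/4)/(7*pi) - 48*cos(7*pi*u/4)/(49*pi**2); evaluating from 0 to 4: ∫_{0}^{4} (-3*u - 3) cos(7*pi*u/4) du = (48/(49*pi**2)) - (-48/(49*pi**2)) = 96/(49*pi**2).
Summing the pieces and multiplying by (1/4) gives a_7 = 40/(49*pi**2).

40/(49*pi**2)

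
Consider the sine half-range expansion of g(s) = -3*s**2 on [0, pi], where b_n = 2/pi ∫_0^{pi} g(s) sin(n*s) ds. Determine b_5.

b_5 = 2/pi ∫_0^{pi} (-3*s**2) sin(5*s) ds.
Integrating by parts twice (tabular method), an antiderivative of (-3*s**2) sin(5*s) is 3*s**2*cos(5*s)/5 - 6*s*sin(5*s)/25 - 6*cos(5*s)/125; evaluating from 0 to pi: ∫_{0}^{pi} (-3*s**2) sin(5*s) ds = (6/125 - 3*pi**2/5) - (-6/125) = 12/125 - 3*pi**2/5.
Hence b_5 = (2/pi)·(12/125 - 3*pi**2/5) = 6*(4 - 25*pi**2)/(125*pi).

6*(4 - 25*pi**2)/(125*pi)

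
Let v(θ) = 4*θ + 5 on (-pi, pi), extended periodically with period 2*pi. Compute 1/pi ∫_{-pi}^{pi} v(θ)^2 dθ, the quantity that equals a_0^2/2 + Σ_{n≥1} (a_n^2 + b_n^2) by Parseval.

50 + 32*pi**2/3

1/pi ∫_{-pi}^{pi} v(θ)^2 dθ = 1/pi · (50*pi + 32*pi**3/3) = 50 + 32*pi**2/3.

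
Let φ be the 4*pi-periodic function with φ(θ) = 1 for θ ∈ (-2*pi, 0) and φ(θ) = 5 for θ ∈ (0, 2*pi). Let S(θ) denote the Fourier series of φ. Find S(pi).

φ is continuous at θ = pi with value 5, so the series converges to 5 there.

5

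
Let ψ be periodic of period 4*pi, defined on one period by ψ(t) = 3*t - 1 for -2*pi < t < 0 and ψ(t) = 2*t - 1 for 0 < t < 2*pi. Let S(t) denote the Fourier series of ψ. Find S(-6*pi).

-pi - 1

t = -6*pi differs from t = -2*pi by -1 full period(s), and the series is 4*pi-periodic.
At t = -2*pi the one-sided limits are ψ(-2*pi^-) = -1 + 4*pi and ψ(-2*pi^+) = -6*pi - 1.
By Dirichlet's theorem the series converges to their average, [(-1 + 4*pi) + (-6*pi - 1)]/2 = -pi - 1.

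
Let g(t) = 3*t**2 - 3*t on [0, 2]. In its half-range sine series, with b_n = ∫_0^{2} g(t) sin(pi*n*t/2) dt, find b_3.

-32/(9*pi**3) + 4/pi

b_3 = ∫_0^{2} (3*t**2 - 3*t) sin(3*pi*t/2) dt.
Integrating by parts twice (tabular method), an antiderivative of (3*t**2 - 3*t) sin(3*pi*t/2) is -2*t**2*cos(3*pi*t/2)/pi + 8*t*sin(3*pi*t/2)/(3*pi**2) + 2*t*cos(3*pi*t/2)/pi - 4*sin(3*pi*t/2)/(3*pi**2) + 16*cos(3*pi*t/2)/(9*pi**3); evaluating from 0 to 2: ∫_{0}^{2} (3*t**2 - 3*t) sin(3*pi*t/2) dt = (-16/(9*pi**3) + 4/pi) - (16/(9*pi**3)) = -32/(9*pi**3) + 4/pi.
Hence b_3 = -32/(9*pi**3) + 4/pi.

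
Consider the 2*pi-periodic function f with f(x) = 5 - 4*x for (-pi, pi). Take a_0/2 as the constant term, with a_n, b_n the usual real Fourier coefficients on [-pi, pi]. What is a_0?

10

a_0 = 1/pi ∫_{-pi}^{pi} f(x) dx = 1/pi · (10*pi) = 10.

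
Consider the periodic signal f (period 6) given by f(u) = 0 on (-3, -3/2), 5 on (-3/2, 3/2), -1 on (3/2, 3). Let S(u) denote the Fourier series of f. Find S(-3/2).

5/2

At u = -3/2 the one-sided limits are f(-3/2^-) = 0 and f(-3/2^+) = 5.
By Dirichlet's theorem the series converges to their average, [(0) + (5)]/2 = 5/2.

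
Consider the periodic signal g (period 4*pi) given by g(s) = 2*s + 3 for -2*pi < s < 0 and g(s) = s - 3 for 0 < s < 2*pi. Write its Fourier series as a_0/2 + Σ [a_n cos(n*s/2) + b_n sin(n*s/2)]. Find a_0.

a_0 = (1/(2*pi)) ∫_{-2*pi}^{2*pi} g(s) ds = (1/(2*pi)) · (-2*pi**2) = -pi.

-pi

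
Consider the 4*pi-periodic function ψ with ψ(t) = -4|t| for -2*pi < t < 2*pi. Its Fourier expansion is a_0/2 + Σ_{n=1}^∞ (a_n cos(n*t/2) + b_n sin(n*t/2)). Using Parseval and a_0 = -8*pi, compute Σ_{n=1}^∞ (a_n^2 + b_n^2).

Parseval: a_0^2/2 + Σ_{n≥1} (a_n^2+b_n^2) = (1/(2*pi)) ∫_{-2*pi}^{2*pi} ψ(t)^2 dt = 128*pi**2/3.
Subtract a_0^2/2 = 32*pi**2: Σ (a_n^2+b_n^2) = 32*pi**2/3.

32*pi**2/3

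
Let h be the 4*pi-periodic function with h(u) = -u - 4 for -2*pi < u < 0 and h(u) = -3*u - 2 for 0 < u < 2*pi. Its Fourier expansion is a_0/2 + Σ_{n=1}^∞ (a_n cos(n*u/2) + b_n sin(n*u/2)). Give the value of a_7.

a_7 = (1/(2*pi)) ∫_{-2*pi}^{2*pi} h(u) cos(7*u/2) du.
Split the integral at the breakpoints.
Integrating by parts (boundary term plus one more integral), an antiderivative of (-u - 4) cos(7*u/2) is -2*u*sin(7*u/2)/7 - 8*sin(7*u/2)/7 - 4*cos(7*u/2)/49; evaluating from -2*pi to 0: ∫_{-2*pi}^{0} (-u - 4) cos(7*u/2) du = (-4/49) - (4/49) = -8/49.
Integrating by parts (boundary term plus one more integral), an antiderivative of (-3*u - 2) cos(7*u/2) is -6*u*sin(7*u/2)/7 - 4*sin(7*u/2)/7 - 12*cos(7*u/2)/49; evaluating from 0 to 2*pi: ∫_{0}^{2*pi} (-3*u - 2) cos(7*u/2) du = (12/49) - (-12/49) = 24/49.
Summing the pieces and multiplying by (1/(2*pi)) gives a_7 = 8/(49*pi).

8/(49*pi)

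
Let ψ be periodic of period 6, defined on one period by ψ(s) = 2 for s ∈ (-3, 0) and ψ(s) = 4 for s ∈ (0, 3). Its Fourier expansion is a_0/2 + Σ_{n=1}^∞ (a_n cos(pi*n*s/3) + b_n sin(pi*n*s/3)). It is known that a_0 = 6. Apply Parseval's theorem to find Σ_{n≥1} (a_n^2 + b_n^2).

Parseval: a_0^2/2 + Σ_{n≥1} (a_n^2+b_n^2) = 1/3 ∫_{-3}^{3} ψ(s)^2 ds = 20.
Subtract a_0^2/2 = 18: Σ (a_n^2+b_n^2) = 2.

2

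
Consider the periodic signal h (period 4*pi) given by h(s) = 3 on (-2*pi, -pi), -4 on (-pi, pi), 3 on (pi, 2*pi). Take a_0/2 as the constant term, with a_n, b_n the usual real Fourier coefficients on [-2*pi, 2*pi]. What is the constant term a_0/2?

-1/2

a_0 = (1/(2*pi)) ∫_{-2*pi}^{2*pi} h(s) ds = (1/(2*pi)) · (-2*pi) = -1.
So the constant term a_0/2 = -1/2.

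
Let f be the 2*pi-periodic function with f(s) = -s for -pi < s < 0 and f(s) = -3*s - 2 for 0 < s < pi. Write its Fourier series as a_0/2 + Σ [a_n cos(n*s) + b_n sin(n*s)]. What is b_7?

b_7 = 1/pi ∫_{-pi}^{pi} f(s) sin(7*s) ds.
Split the integral at the breakpoints.
Integrating by parts (boundary term plus one more integral), an antiderivative of (-s) sin(7*s) is s*cos(7*s)/7 - sin(7*s)/49; evaluating from -pi to 0: ∫_{-pi}^{0} (-s) sin(7*s) ds = (0) - (pi/7) = -pi/7.
Integrating by parts (boundary term plus one more integral), an antiderivative of (-3*s - 2) sin(7*s) is 3*s*cos(7*s)/7 - 3*sin(7*s)/49 + 2*cos(7*s)/7; evaluating from 0 to pi: ∫_{0}^{pi} (-3*s - 2) sin(7*s) ds = (-3*pi/7 - 2/7) - (2/7) = -3*pi/7 - 4/7.
Summing the pieces and multiplying by (1/pi) gives b_7 = 4*(-pi - 1)/(7*pi).

4*(-pi - 1)/(7*pi)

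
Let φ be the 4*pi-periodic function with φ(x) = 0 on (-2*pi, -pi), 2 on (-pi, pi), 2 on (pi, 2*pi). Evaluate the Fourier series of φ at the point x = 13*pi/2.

x = 13*pi/2 differs from x = -3*pi/2 by 2 full period(s), and the series is 4*pi-periodic.
φ is continuous at x = -3*pi/2 with value 0, so the series converges to 0 there.

0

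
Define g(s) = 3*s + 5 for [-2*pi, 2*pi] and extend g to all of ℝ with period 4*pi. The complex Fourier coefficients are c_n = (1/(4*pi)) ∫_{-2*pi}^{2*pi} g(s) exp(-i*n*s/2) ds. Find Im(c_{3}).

Since g is real-valued, Im(c_{3}) = -(1/(4*pi)) ∫_{-2*pi}^{2*pi} g(s) sin(3*s/2) ds = -b_{3}/2.
Integrating by parts (boundary term plus one more integral), an antiderivative of (3*s + 5) sin(3*s/2) is -2*s*cos(3*s/2) + 4*sin(3*s/2)/3 - 10*cos(3*s/2)/3; evaluating from -2*pi to 2*pi: ∫_{-2*pi}^{2*pi} (3*s + 5) sin(3*s/2) ds = (10/3 + 4*pi) - (10/3 - 4*pi) = 8*pi.
Hence Im(c_{3}) = (-1/(4*pi))·(8*pi) = -2.

-2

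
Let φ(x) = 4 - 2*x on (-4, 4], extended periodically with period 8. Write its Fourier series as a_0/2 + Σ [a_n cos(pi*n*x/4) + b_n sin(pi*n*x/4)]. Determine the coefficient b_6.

8/(3*pi)

b_6 = 1/4 ∫_{-4}^{4} φ(x) sin(3*pi*x/2) dx.
Integrating by parts (boundary term plus one more integral), an antiderivative of (4 - 2*x) sin(3*pi*x/2) is 4*x*cos(3*pi*x/2)/(3*pi) - 8*sin(3*pi*x/2)/(9*pi**2) - 8*cos(3*pi*x/2)/(3*pi); evaluating from -4 to 4: ∫_{-4}^{4} (4 - 2*x) sin(3*pi*x/2) dx = (8/(3*pi)) - (-8/pi) = 32/(3*pi).
Hence b_6 = (1/4)·(32/(3*pi)) = 8/(3*pi).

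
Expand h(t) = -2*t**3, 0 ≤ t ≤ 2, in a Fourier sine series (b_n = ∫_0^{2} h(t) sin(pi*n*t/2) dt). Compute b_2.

b_2 = ∫_0^{2} (-2*t**3) sin(pi*t) dt.
Integrating by parts three times (tabular method), an antiderivative of (-2*t**3) sin(pi*t) is 2*t**3*cos(pi*t)/pi - 6*t**2*sin(pi*t)/pi**2 - 12*t*cos(pi*t)/pi**3 + 12*sin(pi*t)/pi**4; evaluating from 0 to 2: ∫_{0}^{2} (-2*t**3) sin(pi*t) dt = (-24/pi**3 + 16/pi) - (0) = -24/pi**3 + 16/pi.
Hence b_2 = -24/pi**3 + 16/pi.

-24/pi**3 + 16/pi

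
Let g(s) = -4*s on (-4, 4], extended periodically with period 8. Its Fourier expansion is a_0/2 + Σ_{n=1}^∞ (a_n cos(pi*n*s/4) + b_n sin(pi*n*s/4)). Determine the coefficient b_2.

b_2 = 1/4 ∫_{-4}^{4} g(s) sin(pi*s/2) ds.
g is odd and sin(pi*s/2) is odd, so the integrand is even and b_2 = 1/2 ∫_0^{4} g(s) sin(pi*s/2) ds.
Integrating by parts (boundary term plus one more integral), an antiderivative of (-4*s) sin(pi*s/2) is 8*s*cos(pi*s/2)/pi - 16*sin(pi*s/2)/pi**2; evaluating from 0 to 4: ∫_{0}^{4} (-4*s) sin(pi*s/2) ds = (32/pi) - (0) = 32/pi.
Hence b_2 = (1/2)·(32/pi) = 16/pi.

16/pi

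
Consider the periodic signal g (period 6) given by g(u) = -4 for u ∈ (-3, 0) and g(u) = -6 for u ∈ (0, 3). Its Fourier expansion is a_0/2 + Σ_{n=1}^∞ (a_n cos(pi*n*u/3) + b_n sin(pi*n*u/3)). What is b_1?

b_1 = 1/3 ∫_{-3}^{3} g(u) sin(pi*u/3) du.
Split the integral at the breakpoints.
Directly, an antiderivative of (-4) sin(pi*u/3) is 12*cos(pi*u/3)/pi; evaluating from -3 to 0: ∫_{-3}^{0} (-4) sin(pi*u/3) du = (12/pi) - (-12/pi) = 24/pi.
Directly, an antiderivative of (-6) sin(pi*u/3) is 18*cos(pi*u/3)/pi; evaluating from 0 to 3: ∫_{0}^{3} (-6) sin(pi*u/3) du = (-18/pi) - (18/pi) = -36/pi.
Summing the pieces and multiplying by (1/3) gives b_1 = -4/pi.

-4/pi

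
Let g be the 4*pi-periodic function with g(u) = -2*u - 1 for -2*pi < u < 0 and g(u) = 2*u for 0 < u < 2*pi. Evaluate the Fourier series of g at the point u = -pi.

-1 + 2*pi

g is continuous at u = -pi with value -1 + 2*pi, so the series converges to -1 + 2*pi there.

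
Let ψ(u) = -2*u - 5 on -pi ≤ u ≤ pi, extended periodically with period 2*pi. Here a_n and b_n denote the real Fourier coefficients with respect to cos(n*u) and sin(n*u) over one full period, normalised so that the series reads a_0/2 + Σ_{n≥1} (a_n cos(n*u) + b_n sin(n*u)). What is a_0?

a_0 = 1/pi ∫_{-pi}^{pi} ψ(u) du = 1/pi · (-10*pi) = -10.

-10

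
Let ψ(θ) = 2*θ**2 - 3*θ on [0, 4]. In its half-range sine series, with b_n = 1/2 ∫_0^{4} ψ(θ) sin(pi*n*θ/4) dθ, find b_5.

-256/(125*pi**3) + 8/pi

b_5 = 1/2 ∫_0^{4} (2*θ**2 - 3*θ) sin(5*pi*θ/4) dθ.
Integrating by parts twice (tabular method), an antiderivative of (2*θ**2 - 3*θ) sin(5*pi*θ/4) is -8*θ**2*cos(5*pi*θ/4)/(5*pi) + 64*θ*sin(5*pi*θ/4)/(25*pi**2) + 12*θ*cos(5*pi*θ/4)/(5*pi) - 48*sin(5*pi*θ/4)/(25*pi**2) + 256*cos(5*pi*θ/4)/(125*pi**3); evaluating from 0 to 4: ∫_{0}^{4} (2*θ**2 - 3*θ) sin(5*pi*θ/4) dθ = (-256/(125*pi**3) + 16/pi) - (256/(125*pi**3)) = -512/(125*pi**3) + 16/pi.
Hence b_5 = (1/2)·(-512/(125*pi**3) + 16/pi) = -256/(125*pi**3) + 8/pi.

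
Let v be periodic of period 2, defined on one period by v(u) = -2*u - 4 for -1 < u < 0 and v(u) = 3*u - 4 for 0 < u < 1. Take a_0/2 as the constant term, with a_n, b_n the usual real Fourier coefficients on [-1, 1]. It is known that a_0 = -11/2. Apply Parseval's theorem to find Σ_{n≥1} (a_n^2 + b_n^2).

29/24

Parseval: a_0^2/2 + Σ_{n≥1} (a_n^2+b_n^2) = ∫_{-1}^{1} v(u)^2 du = 49/3.
Subtract a_0^2/2 = 121/8: Σ (a_n^2+b_n^2) = 29/24.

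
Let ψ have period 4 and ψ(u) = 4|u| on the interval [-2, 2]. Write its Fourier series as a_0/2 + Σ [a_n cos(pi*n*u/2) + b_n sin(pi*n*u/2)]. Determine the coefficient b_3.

0

b_3 = 1/2 ∫_{-2}^{2} ψ(u) sin(3*pi*u/2) du.
ψ is even and sin(3*pi*u/2) is odd, so the integrand is odd over a symmetric interval and the integral vanishes.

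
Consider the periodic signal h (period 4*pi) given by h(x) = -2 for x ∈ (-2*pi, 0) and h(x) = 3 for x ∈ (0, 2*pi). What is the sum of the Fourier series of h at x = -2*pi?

1/2

At x = -2*pi the one-sided limits are h(-2*pi^-) = 3 and h(-2*pi^+) = -2.
By Dirichlet's theorem the series converges to their average, [(3) + (-2)]/2 = 1/2.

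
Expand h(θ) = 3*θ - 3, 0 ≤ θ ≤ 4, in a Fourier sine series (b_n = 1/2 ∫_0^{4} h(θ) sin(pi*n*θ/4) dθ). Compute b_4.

b_4 = 1/2 ∫_0^{4} (3*θ - 3) sin(pi*θ) dθ.
Integrating by parts (boundary term plus one more integral), an antiderivative of (3*θ - 3) sin(pi*θ) is -3*θ*cos(pi*θ)/pi + 3*sin(pi*θ)/pi**2 + 3*cos(pi*θ)/pi; evaluating from 0 to 4: ∫_{0}^{4} (3*θ - 3) sin(pi*θ) dθ = (-9/pi) - (3/pi) = -12/pi.
Hence b_4 = (1/2)·(-12/pi) = -6/pi.

-6/pi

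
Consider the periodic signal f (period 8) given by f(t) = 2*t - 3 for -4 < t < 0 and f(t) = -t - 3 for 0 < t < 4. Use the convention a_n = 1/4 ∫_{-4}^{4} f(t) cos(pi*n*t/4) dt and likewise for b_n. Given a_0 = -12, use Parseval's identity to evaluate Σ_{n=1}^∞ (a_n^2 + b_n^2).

26/3

Parseval: a_0^2/2 + Σ_{n≥1} (a_n^2+b_n^2) = 1/4 ∫_{-4}^{4} f(t)^2 dt = 242/3.
Subtract a_0^2/2 = 72: Σ (a_n^2+b_n^2) = 26/3.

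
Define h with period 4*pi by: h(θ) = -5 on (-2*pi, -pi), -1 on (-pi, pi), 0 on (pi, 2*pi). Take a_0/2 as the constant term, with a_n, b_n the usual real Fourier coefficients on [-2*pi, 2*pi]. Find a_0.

a_0 = (1/(2*pi)) ∫_{-2*pi}^{2*pi} h(θ) dθ = (1/(2*pi)) · (-7*pi) = -7/2.

-7/2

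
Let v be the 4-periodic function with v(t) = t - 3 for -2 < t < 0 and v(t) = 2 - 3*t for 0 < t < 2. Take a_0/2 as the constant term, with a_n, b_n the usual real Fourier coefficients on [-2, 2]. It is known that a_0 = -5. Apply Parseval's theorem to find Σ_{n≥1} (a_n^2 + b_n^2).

Parseval: a_0^2/2 + Σ_{n≥1} (a_n^2+b_n^2) = 1/2 ∫_{-2}^{2} v(t)^2 dt = 61/3.
Subtract a_0^2/2 = 25/2: Σ (a_n^2+b_n^2) = 47/6.

47/6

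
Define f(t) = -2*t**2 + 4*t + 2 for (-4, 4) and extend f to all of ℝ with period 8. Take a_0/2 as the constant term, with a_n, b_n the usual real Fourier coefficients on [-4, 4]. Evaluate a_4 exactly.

-8/pi**2

a_4 = 1/4 ∫_{-4}^{4} f(t) cos(pi*t) dt.
Integrating by parts twice (tabular method), an antiderivative of (-2*t**2 + 4*t + 2) cos(pi*t) is -2*t**2*sin(pi*t)/pi + 4*t*sin(pi*t)/pi - 4*t*cos(pi*t)/pi**2 + 4*sin(pi*t)/pi**3 + 2*sin(pi*t)/pi + 4*cos(pi*t)/pi**2; evaluating from -4 to 4: ∫_{-4}^{4} (-2*t**2 + 4*t + 2) cos(pi*t) dt = (-12/pi**2) - (20/pi**2) = -32/pi**2.
Hence a_4 = (1/4)·(-32/pi**2) = -8/pi**2.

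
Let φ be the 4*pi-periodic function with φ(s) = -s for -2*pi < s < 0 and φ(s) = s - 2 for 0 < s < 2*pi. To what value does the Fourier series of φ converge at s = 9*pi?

s = 9*pi differs from s = pi by 2 full period(s), and the series is 4*pi-periodic.
φ is continuous at s = pi with value -2 + pi, so the series converges to -2 + pi there.

-2 + pi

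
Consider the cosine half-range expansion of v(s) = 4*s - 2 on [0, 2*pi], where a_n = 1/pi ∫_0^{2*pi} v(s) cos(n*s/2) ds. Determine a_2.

a_2 = 1/pi ∫_0^{2*pi} (4*s - 2) cos(s) ds.
Integrating by parts (boundary term plus one more integral), an antiderivative of (4*s - 2) cos(s) is 4*s*sin(s) - 2*sin(s) + 4*cos(s); evaluating from 0 to 2*pi: ∫_{0}^{2*pi} (4*s - 2) cos(s) ds = (4) - (4) = 0.
Hence a_2 = (1/pi)·(0) = 0.

0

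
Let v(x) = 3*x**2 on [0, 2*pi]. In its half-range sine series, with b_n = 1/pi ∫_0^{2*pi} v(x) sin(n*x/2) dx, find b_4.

b_4 = 1/pi ∫_0^{2*pi} (3*x**2) sin(2*x) dx.
Integrating by parts twice (tabular method), an antiderivative of (3*x**2) sin(2*x) is -3*x**2*cos(2*x)/2 + 3*x*sin(2*x)/2 + 3*cos(2*x)/4; evaluating from 0 to 2*pi: ∫_{0}^{2*pi} (3*x**2) sin(2*x) dx = (3/4 - 6*pi**2) - (3/4) = -6*pi**2.
Hence b_4 = (1/pi)·(-6*pi**2) = -6*pi.

-6*pi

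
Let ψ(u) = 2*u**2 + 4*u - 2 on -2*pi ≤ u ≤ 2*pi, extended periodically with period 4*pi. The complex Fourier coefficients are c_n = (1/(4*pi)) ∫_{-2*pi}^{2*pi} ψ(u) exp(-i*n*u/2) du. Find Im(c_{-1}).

8

Since ψ is real-valued, Im(c_{-1}) = -(1/(4*pi)) ∫_{-2*pi}^{2*pi} ψ(u) sin(-u/2) du = b_{1}/2.
Integrating by parts twice (tabular method), an antiderivative of (2*u**2 + 4*u - 2) sin(-u/2) is 4*u**2*cos(u/2) - 16*u*sin(u/2) + 8*u*cos(u/2) - 16*sin(u/2) - 36*cos(u/2); evaluating from -2*pi to 2*pi: ∫_{-2*pi}^{2*pi} (2*u**2 + 4*u - 2) sin(-u/2) du = (-16*pi**2 - 16*pi + 36) - (-16*pi**2 + 36 + 16*pi) = -32*pi.
Hence Im(c_{-1}) = (-1/(4*pi))·(-32*pi) = 8.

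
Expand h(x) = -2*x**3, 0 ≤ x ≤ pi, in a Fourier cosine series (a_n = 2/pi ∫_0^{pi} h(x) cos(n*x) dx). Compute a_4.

-3*pi/4

a_4 = 2/pi ∫_0^{pi} (-2*x**3) cos(4*x) dx.
Integrating by parts three times (tabular method), an antiderivative of (-2*x**3) cos(4*x) is -x**3*sin(4*x)/2 - 3*x**2*cos(4*x)/8 + 3*x*sin(4*x)/16 + 3*cos(4*x)/64; evaluating from 0 to pi: ∫_{0}^{pi} (-2*x**3) cos(4*x) dx = (3/64 - 3*pi**2/8) - (3/64) = -3*pi**2/8.
Hence a_4 = (2/pi)·(-3*pi**2/8) = -3*pi/4.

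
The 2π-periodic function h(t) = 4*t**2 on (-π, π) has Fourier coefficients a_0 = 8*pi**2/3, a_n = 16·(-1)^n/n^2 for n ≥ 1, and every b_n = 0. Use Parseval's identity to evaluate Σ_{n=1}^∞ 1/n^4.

pi**4/90

Parseval: a_0^2/2 + Σ a_n^2 = (1/π) ∫_{-π}^{π} h(t)^2 dt = 32*pi**4/5.
Subtract a_0^2/2 = 32*pi**4/9: Σ a_n^2 = 128*pi**4/45.
Since a_n^2 = 256/n^4, Σ 1/n^4 = pi**4/90.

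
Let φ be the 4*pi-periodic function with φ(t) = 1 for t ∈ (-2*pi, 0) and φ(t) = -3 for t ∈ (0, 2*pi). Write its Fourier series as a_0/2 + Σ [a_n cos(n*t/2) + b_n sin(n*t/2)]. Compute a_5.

a_5 = (1/(2*pi)) ∫_{-2*pi}^{2*pi} φ(t) cos(5*t/2) dt.
Split the integral at the breakpoints.
Directly, an antiderivative of (1) cos(5*t/2) is 2*sin(5*t/2)/5; evaluating from -2*pi to 0: ∫_{-2*pi}^{0} (1) cos(5*t/2) dt = (0) - (0) = 0.
Directly, an antiderivative of (-3) cos(5*t/2) is -6*sin(5*t/2)/5; evaluating from 0 to 2*pi: ∫_{0}^{2*pi} (-3) cos(5*t/2) dt = (0) - (0) = 0.
Summing the pieces and multiplying by (1/(2*pi)) gives a_5 = 0.

0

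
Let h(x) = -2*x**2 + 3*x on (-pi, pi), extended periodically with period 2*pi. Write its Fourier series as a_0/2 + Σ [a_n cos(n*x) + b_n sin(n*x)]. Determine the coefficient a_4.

-1/2

a_4 = 1/pi ∫_{-pi}^{pi} h(x) cos(4*x) dx.
Integrating by parts twice (tabular method), an antiderivative of (-2*x**2 + 3*x) cos(4*x) is -x**2*sin(4*x)/2 + 3*x*sin(4*x)/4 - x*cos(4*x)/4 + sin(4*x)/16 + 3*cos(4*x)/16; evaluating from -pi to pi: ∫_{-pi}^{pi} (-2*x**2 + 3*x) cos(4*x) dx = (3/16 - pi/4) - (3/16 + pi/4) = -pi/2.
Hence a_4 = (1/pi)·(-pi/2) = -1/2.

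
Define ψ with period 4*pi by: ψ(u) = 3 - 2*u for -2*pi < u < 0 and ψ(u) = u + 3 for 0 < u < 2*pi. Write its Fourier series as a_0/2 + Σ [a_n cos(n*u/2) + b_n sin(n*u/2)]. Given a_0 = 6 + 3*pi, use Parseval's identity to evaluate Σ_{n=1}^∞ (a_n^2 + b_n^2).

Parseval: a_0^2/2 + Σ_{n≥1} (a_n^2+b_n^2) = (1/(2*pi)) ∫_{-2*pi}^{2*pi} ψ(u)^2 du = 18 + 18*pi + 20*pi**2/3.
Subtract a_0^2/2 = 9*(2 + pi)**2/2: Σ (a_n^2+b_n^2) = 13*pi**2/6.

13*pi**2/6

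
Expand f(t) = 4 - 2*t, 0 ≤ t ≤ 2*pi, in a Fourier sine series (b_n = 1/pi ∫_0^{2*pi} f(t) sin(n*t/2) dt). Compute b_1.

-8 + 16/pi

b_1 = 1/pi ∫_0^{2*pi} (4 - 2*t) sin(t/2) dt.
Integrating by parts (boundary term plus one more integral), an antiderivative of (4 - 2*t) sin(t/2) is 4*t*cos(t/2) - 8*sin(t/2) - 8*cos(t/2); evaluating from 0 to 2*pi: ∫_{0}^{2*pi} (4 - 2*t) sin(t/2) dt = (8 - 8*pi) - (-8) = 16 - 8*pi.
Hence b_1 = (1/pi)·(16 - 8*pi) = -8 + 16/pi.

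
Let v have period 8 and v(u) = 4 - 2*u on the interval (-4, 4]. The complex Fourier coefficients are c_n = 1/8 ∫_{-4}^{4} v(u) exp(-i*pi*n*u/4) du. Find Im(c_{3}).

8/(3*pi)

Since v is real-valued, Im(c_{3}) = -1/8 ∫_{-4}^{4} v(u) sin(3*pi*u/4) du = -b_{3}/2.
Integrating by parts (boundary term plus one more integral), an antiderivative of (4 - 2*u) sin(3*pi*u/4) is 8*u*cos(3*pi*u/4)/(3*pi) - 32*sin(3*pi*u/4)/(9*pi**2) - 16*cos(3*pi*u/4)/(3*pi); evaluating from -4 to 4: ∫_{-4}^{4} (4 - 2*u) sin(3*pi*u/4) du = (-16/(3*pi)) - (16/pi) = -64/(3*pi).
Hence Im(c_{3}) = (-1/8)·(-64/(3*pi)) = 8/(3*pi).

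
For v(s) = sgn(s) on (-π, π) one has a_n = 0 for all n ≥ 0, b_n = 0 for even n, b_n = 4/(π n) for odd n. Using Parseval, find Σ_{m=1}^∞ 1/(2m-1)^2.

Parseval: Σ b_n^2 = (1/π) ∫_{-π}^{π} v(s)^2 ds = 2.
Only odd n contribute, with b_n^2 = 16/(π^2 n^2), so Σ_{m≥1} 1/(2m-1)^2 = π^2·(2)/16 = pi**2/8.

pi**2/8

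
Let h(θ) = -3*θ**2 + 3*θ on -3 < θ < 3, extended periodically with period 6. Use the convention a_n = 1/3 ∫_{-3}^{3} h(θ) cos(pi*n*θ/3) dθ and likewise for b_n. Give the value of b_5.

18/(5*pi)

b_5 = 1/3 ∫_{-3}^{3} h(θ) sin(5*pi*θ/3) dθ.
Integrating by parts twice (tabular method), an antiderivative of (-3*θ**2 + 3*θ) sin(5*pi*θ/3) is 9*θ**2*cos(5*pi*θ/3)/(5*pi) - 54*θ*sin(5*pi*θ/3)/(25*pi**2) - 9*θ*cos(5*pi*θ/3)/(5*pi) + 27*sin(5*pi*θ/3)/(25*pi**2) - 162*cos(5*pi*θ/3)/(125*pi**3); evaluating from -3 to 3: ∫_{-3}^{3} (-3*θ**2 + 3*θ) sin(5*pi*θ/3) dθ = (54*(3 - 25*pi**2)/(125*pi**3)) - (54*(3 - 50*pi**2)/(125*pi**3)) = 54/(5*pi).
Hence b_5 = (1/3)·(54/(5*pi)) = 18/(5*pi).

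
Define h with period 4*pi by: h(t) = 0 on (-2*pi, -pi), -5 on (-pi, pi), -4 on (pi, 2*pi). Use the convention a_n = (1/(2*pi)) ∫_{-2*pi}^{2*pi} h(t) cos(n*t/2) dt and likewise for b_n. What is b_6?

b_6 = (1/(2*pi)) ∫_{-2*pi}^{2*pi} h(t) sin(3*t) dt.
Split the integral at the breakpoints.
∫_{-2*pi}^{-pi} (0) sin(3*t) dt = 0.
Directly, an antiderivative of (-5) sin(3*t) is 5*cos(3*t)/3; evaluating from -pi to pi: ∫_{-pi}^{pi} (-5) sin(3*t) dt = (-5/3) - (-5/3) = 0.
Directly, an antiderivative of (-4) sin(3*t) is 4*cos(3*t)/3; evaluating from pi to 2*pi: ∫_{pi}^{2*pi} (-4) sin(3*t) dt = (4/3) - (-4/3) = 8/3.
Summing the pieces and multiplying by (1/(2*pi)) gives b_6 = 4/(3*pi).

4/(3*pi)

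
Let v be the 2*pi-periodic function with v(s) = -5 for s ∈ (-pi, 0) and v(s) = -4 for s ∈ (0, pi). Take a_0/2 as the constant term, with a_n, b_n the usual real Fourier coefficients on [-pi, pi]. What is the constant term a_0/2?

a_0 = 1/pi ∫_{-pi}^{pi} v(s) ds = 1/pi · (-9*pi) = -9.
So the constant term a_0/2 = -9/2.

-9/2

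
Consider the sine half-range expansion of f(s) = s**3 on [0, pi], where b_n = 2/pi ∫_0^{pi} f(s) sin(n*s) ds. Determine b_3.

b_3 = 2/pi ∫_0^{pi} (s**3) sin(3*s) ds.
Integrating by parts three times (tabular method), an antiderivative of (s**3) sin(3*s) is -s**3*cos(3*s)/3 + s**2*sin(3*s)/3 + 2*s*cos(3*s)/9 - 2*sin(3*s)/27; evaluating from 0 to pi: ∫_{0}^{pi} (s**3) sin(3*s) ds = (pi*(-2 + 3*pi**2)/9) - (0) = pi*(-2 + 3*pi**2)/9.
Hence b_3 = (2/pi)·(pi*(-2 + 3*pi**2)/9) = -4/9 + 2*pi**2/3.

-4/9 + 2*pi**2/3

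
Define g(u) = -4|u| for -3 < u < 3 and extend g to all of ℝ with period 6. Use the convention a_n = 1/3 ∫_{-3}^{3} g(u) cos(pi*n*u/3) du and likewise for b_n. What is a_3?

a_3 = 1/3 ∫_{-3}^{3} g(u) cos(pi*u) du.
g is even and cos(pi*u) is even, so the integrand is even and a_3 = 2/3 ∫_0^{3} g(u) cos(pi*u) du.
Integrating by parts (boundary term plus one more integral), an antiderivative of (-4*u) cos(pi*u) is -4*u*sin(pi*u)/pi - 4*cos(pi*u)/pi**2; evaluating from 0 to 3: ∫_{0}^{3} (-4*u) cos(pi*u) du = (4/pi**2) - (-4/pi**2) = 8/pi**2.
Hence a_3 = (2/3)·(8/pi**2) = 16/(3*pi**2).

16/(3*pi**2)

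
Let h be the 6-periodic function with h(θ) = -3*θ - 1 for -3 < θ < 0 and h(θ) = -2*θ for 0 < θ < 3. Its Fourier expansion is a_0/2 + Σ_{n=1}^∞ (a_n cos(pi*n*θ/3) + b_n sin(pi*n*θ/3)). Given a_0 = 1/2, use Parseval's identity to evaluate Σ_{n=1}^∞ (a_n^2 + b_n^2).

Parseval: a_0^2/2 + Σ_{n≥1} (a_n^2+b_n^2) = 1/3 ∫_{-3}^{3} h(θ)^2 dθ = 31.
Subtract a_0^2/2 = 1/8: Σ (a_n^2+b_n^2) = 247/8.

247/8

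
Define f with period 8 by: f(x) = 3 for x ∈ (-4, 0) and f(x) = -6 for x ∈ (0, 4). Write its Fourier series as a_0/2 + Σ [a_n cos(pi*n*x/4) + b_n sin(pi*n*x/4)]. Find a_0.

a_0 = 1/4 ∫_{-4}^{4} f(x) dx = 1/4 · (-12) = -3.

-3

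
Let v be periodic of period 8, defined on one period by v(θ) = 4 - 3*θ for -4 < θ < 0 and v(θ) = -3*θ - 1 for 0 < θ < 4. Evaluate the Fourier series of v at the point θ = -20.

3/2

θ = -20 differs from θ = -4 by -2 full period(s), and the series is 8-periodic.
At θ = -4 the one-sided limits are v(-4^-) = -13 and v(-4^+) = 16.
By Dirichlet's theorem the series converges to their average, [(-13) + (16)]/2 = 3/2.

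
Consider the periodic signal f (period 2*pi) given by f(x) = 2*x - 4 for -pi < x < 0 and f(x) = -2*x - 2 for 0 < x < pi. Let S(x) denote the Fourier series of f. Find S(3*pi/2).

x = 3*pi/2 differs from x = -pi/2 by 1 full period(s), and the series is 2*pi-periodic.
f is continuous at x = -pi/2 with value -4 - pi, so the series converges to -4 - pi there.

-4 - pi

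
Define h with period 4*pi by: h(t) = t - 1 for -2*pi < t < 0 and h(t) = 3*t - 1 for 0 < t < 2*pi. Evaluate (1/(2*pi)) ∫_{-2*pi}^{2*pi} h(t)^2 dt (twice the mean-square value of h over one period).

-4*pi + 2 + 40*pi**2/3

(1/(2*pi)) ∫_{-2*pi}^{2*pi} h(t)^2 dt = (1/(2*pi)) · (4*pi*(-6*pi + 3 + 20*pi**2)/3) = -4*pi + 2 + 40*pi**2/3.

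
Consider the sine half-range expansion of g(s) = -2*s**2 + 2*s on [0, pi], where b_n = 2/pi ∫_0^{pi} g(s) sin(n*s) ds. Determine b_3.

4*(-9*pi**2 + 4 + 9*pi)/(27*pi)

b_3 = 2/pi ∫_0^{pi} (-2*s**2 + 2*s) sin(3*s) ds.
Integrating by parts twice (tabular method), an antiderivative of (-2*s**2 + 2*s) sin(3*s) is 2*s**2*cos(3*s)/3 - 4*s*sin(3*s)/9 - 2*s*cos(3*s)/3 + 2*sin(3*s)/9 - 4*cos(3*s)/27; evaluating from 0 to pi: ∫_{0}^{pi} (-2*s**2 + 2*s) sin(3*s) ds = (-2*pi**2/3 + 4/27 + 2*pi/3) - (-4/27) = -2*pi**2/3 + 8/27 + 2*pi/3.
Hence b_3 = (2/pi)·(-2*pi**2/3 + 8/27 + 2*pi/3) = 4*(-9*pi**2 + 4 + 9*pi)/(27*pi).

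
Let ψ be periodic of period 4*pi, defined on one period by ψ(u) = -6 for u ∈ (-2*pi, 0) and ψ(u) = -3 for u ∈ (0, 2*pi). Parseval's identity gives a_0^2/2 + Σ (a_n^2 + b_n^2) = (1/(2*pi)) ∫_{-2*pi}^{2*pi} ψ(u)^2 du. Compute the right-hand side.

(1/(2*pi)) ∫_{-2*pi}^{2*pi} ψ(u)^2 du = (1/(2*pi)) · (90*pi) = 45.

45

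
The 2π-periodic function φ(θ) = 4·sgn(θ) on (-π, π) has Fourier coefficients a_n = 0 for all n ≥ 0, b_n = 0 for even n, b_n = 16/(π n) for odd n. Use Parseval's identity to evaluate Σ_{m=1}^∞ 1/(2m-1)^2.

pi**2/8

Parseval: Σ b_n^2 = (1/π) ∫_{-π}^{π} φ(θ)^2 dθ = 32.
Only odd n contribute, with b_n^2 = 256/(π^2 n^2), so Σ_{m≥1} 1/(2m-1)^2 = π^2·(32)/256 = pi**2/8.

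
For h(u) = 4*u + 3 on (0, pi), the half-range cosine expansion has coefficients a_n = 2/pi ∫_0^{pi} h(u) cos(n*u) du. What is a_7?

-16/(49*pi)

a_7 = 2/pi ∫_0^{pi} (4*u + 3) cos(7*u) du.
Integrating by parts (boundary term plus one more integral), an antiderivative of (4*u + 3) cos(7*u) is 4*u*sin(7*u)/7 + 3*sin(7*u)/7 + 4*cos(7*u)/49; evaluating from 0 to pi: ∫_{0}^{pi} (4*u + 3) cos(7*u) du = (-4/49) - (4/49) = -8/49.
Hence a_7 = (2/pi)·(-8/49) = -16/(49*pi).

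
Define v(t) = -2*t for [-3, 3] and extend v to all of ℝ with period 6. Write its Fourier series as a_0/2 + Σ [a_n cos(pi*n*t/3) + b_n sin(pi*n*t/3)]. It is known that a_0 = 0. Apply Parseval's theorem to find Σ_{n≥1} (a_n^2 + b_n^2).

Parseval: a_0^2/2 + Σ_{n≥1} (a_n^2+b_n^2) = 1/3 ∫_{-3}^{3} v(t)^2 dt = 24.
Subtract a_0^2/2 = 0: Σ (a_n^2+b_n^2) = 24.

24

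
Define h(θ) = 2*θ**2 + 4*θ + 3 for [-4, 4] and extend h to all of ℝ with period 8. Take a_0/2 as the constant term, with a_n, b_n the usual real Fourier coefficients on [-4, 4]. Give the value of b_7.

b_7 = 1/4 ∫_{-4}^{4} h(θ) sin(7*pi*θ/4) dθ.
Integrating by parts twice (tabular method), an antiderivative of (2*θ**2 + 4*θ + 3) sin(7*pi*θ/4) is -8*θ**2*cos(7*pi*θ/4)/(7*pi) + 64*θ*sin(7*pi*θ/4)/(49*pi**2) - 16*θ*cos(7*pi*θ/4)/(7*pi) + 64*sin(7*pi*θ/4)/(49*pi**2) - 12*cos(7*pi*θ/4)/(7*pi) + 256*cos(7*pi*θ/4)/(343*pi**3); evaluating from -4 to 4: ∫_{-4}^{4} (2*θ**2 + 4*θ + 3) sin(7*pi*θ/4) dθ = (4*(-64 + 2499*pi**2)/(343*pi**3)) - (4*(-64 + 931*pi**2)/(343*pi**3)) = 128/(7*pi).
Hence b_7 = (1/4)·(128/(7*pi)) = 32/(7*pi).

32/(7*pi)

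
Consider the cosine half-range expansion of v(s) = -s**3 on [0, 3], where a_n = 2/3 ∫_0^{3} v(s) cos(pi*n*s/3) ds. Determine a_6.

a_6 = 2/3 ∫_0^{3} (-s**3) cos(2*pi*s) ds.
Integrating by parts three times (tabular method), an antiderivative of (-s**3) cos(2*pi*s) is -s**3*sin(2*pi*s)/(2*pi) - 3*s**2*cos(2*pi*s)/(4*pi**2) + 3*s*sin(2*pi*s)/(4*pi**3) + 3*cos(2*pi*s)/(8*pi**4); evaluating from 0 to 3: ∫_{0}^{3} (-s**3) cos(2*pi*s) ds = (3*(1 - 18*pi**2)/(8*pi**4)) - (3/(8*pi**4)) = -27/(4*pi**2).
Hence a_6 = (2/3)·(-27/(4*pi**2)) = -9/(2*pi**2).

-9/(2*pi**2)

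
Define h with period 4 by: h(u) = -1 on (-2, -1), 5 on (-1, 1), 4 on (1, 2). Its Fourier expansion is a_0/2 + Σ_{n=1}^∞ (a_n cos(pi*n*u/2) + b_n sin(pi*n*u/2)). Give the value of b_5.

b_5 = 1/2 ∫_{-2}^{2} h(u) sin(5*pi*u/2) du.
Split the integral at the breakpoints.
Directly, an antiderivative of (-1) sin(5*pi*u/2) is 2*cos(5*pi*u/2)/(5*pi); evaluating from -2 to -1: ∫_{-2}^{-1} (-1) sin(5*pi*u/2) du = (0) - (-2/(5*pi)) = 2/(5*pi).
Directly, an antiderivative of (5) sin(5*pi*u/2) is -2*cos(5*pi*u/2)/pi; evaluating from -1 to 1: ∫_{-1}^{1} (5) sin(5*pi*u/2) du = (0) - (0) = 0.
Directly, an antiderivative of (4) sin(5*pi*u/2) is -8*cos(5*pi*u/2)/(5*pi); evaluating from 1 to 2: ∫_{1}^{2} (4) sin(5*pi*u/2) du = (8/(5*pi)) - (0) = 8/(5*pi).
Summing the pieces and multiplying by (1/2) gives b_5 = 1/pi.

1/pi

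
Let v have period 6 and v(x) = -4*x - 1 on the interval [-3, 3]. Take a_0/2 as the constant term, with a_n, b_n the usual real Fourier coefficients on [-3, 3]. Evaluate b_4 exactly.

b_4 = 1/3 ∫_{-3}^{3} v(x) sin(4*pi*x/3) dx.
Integrating by parts (boundary term plus one more integral), an antiderivative of (-4*x - 1) sin(4*pi*x/3) is 3*x*cos(4*pi*x/3)/pi - 9*sin(4*pi*x/3)/(4*pi**2) + 3*cos(4*pi*x/3)/(4*pi); evaluating from -3 to 3: ∫_{-3}^{3} (-4*x - 1) sin(4*pi*x/3) dx = (39/(4*pi)) - (-33/(4*pi)) = 18/pi.
Hence b_4 = (1/3)·(18/pi) = 6/pi.

6/pi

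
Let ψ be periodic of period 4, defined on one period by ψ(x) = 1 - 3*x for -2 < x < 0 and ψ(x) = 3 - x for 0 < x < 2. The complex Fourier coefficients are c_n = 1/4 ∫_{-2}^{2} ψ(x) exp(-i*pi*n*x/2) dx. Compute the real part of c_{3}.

Since ψ is real-valued, Re(c_{3}) = 1/4 ∫_{-2}^{2} ψ(x) cos(3*pi*x/2) dx = a_{3}/2.
Split the integral at the breakpoints.
Integrating by parts (boundary term plus one more integral), an antiderivative of (1 - 3*x) cos(3*pi*x/2) is -2*x*sin(3*pi*x/2)/pi + 2*sin(3*pi*x/2)/(3*pi) - 4*cos(3*pi*x/2)/(3*pi**2); evaluating from -2 to 0: ∫_{-2}^{0} (1 - 3*x) cos(3*pi*x/2) dx = (-4/(3*pi**2)) - (4/(3*pi**2)) = -8/(3*pi**2).
Integrating by parts (boundary term plus one more integral), an antiderivative of (3 - x) cos(3*pi*x/2) is -2*x*sin(3*pi*x/2)/(3*pi) + 2*sin(3*pi*x/2)/pi - 4*cos(3*pi*x/2)/(9*pi**2); evaluating from 0 to 2: ∫_{0}^{2} (3 - x) cos(3*pi*x/2) dx = (4/(9*pi**2)) - (-4/(9*pi**2)) = 8/(9*pi**2).
So ∫_{-2}^{2} ψ(x) cos(3*pi*x/2) dx = -16/(9*pi**2).
Hence Re(c_{3}) = (1/4)·(-16/(9*pi**2)) = -4/(9*pi**2).

-4/(9*pi**2)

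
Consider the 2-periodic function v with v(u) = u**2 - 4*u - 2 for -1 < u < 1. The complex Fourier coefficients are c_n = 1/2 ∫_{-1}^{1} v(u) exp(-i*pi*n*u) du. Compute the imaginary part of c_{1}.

Since v is real-valued, Im(c_{1}) = -1/2 ∫_{-1}^{1} v(u) sin(pi*u) du = -b_{1}/2.
Integrating by parts twice (tabular method), an antiderivative of (u**2 - 4*u - 2) sin(pi*u) is -u**2*cos(pi*u)/pi + 2*u*sin(pi*u)/pi**2 + 4*u*cos(pi*u)/pi - 4*sin(pi*u)/pi**2 + 2*cos(pi*u)/pi**3 + 2*cos(pi*u)/pi; evaluating from -1 to 1: ∫_{-1}^{1} (u**2 - 4*u - 2) sin(pi*u) du = (-5/pi - 2/pi**3) - (-2/pi**3 + 3/pi) = -8/pi.
Hence Im(c_{1}) = (-1/2)·(-8/pi) = 4/pi.

4/pi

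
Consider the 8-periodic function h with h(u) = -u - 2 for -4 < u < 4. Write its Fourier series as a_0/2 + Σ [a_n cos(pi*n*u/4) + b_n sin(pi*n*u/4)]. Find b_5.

b_5 = 1/4 ∫_{-4}^{4} h(u) sin(5*pi*u/4) du.
Integrating by parts (boundary term plus one more integral), an antiderivative of (-u - 2) sin(5*pi*u/4) is 4*u*cos(5*pi*u/4)/(5*pi) - 16*sin(5*pi*u/4)/(25*pi**2) + 8*cos(5*pi*u/4)/(5*pi); evaluating from -4 to 4: ∫_{-4}^{4} (-u - 2) sin(5*pi*u/4) du = (-24/(5*pi)) - (8/(5*pi)) = -32/(5*pi).
Hence b_5 = (1/4)·(-32/(5*pi)) = -8/(5*pi).

-8/(5*pi)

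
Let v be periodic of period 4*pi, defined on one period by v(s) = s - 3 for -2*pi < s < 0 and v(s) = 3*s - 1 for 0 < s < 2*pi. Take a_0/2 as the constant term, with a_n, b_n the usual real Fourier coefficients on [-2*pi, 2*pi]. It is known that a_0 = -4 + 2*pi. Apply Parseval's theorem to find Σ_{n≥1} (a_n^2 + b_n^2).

2 + 8*pi + 34*pi**2/3

Parseval: a_0^2/2 + Σ_{n≥1} (a_n^2+b_n^2) = (1/(2*pi)) ∫_{-2*pi}^{2*pi} v(s)^2 ds = 10 + 40*pi**2/3.
Subtract a_0^2/2 = 2*(2 - pi)**2: Σ (a_n^2+b_n^2) = 2 + 8*pi + 34*pi**2/3.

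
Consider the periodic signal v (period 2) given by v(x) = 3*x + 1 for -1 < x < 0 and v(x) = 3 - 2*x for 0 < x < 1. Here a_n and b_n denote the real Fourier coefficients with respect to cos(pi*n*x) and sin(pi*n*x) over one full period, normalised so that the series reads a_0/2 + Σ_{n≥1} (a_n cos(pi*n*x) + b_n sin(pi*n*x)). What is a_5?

a_5 = ∫_{-1}^{1} v(x) cos(5*pi*x) dx.
Split the integral at the breakpoints.
Integrating by parts (boundary term plus one more integral), an antiderivative of (3*x + 1) cos(5*pi*x) is 3*x*sin(5*pi*x)/(5*pi) + sin(5*pi*x)/(5*pi) + 3*cos(5*pi*x)/(25*pi**2); evaluating from -1 to 0: ∫_{-1}^{0} (3*x + 1) cos(5*pi*x) dx = (3/(25*pi**2)) - (-3/(25*pi**2)) = 6/(25*pi**2).
Integrating by parts (boundary term plus one more integral), an antiderivative of (3 - 2*x) cos(5*pi*x) is -2*x*sin(5*pi*x)/(5*pi) + 3*sin(5*pi*x)/(5*pi) - 2*cos(5*pi*x)/(25*pi**2); evaluating from 0 to 1: ∫_{0}^{1} (3 - 2*x) cos(5*pi*x) dx = (2/(25*pi**2)) - (-2/(25*pi**2)) = 4/(25*pi**2).
Summing the pieces gives a_5 = 2/(5*pi**2).

2/(5*pi**2)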